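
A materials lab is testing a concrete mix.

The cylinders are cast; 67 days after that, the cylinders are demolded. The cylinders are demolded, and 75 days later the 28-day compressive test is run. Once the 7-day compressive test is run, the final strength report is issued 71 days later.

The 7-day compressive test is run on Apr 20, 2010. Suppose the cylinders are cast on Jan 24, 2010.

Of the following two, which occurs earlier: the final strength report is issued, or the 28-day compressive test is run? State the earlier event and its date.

The 7-day compressive test is run: Apr 20, 2010.
The final strength report is issued: Apr 20, 2010 + 71 days = Jun 30, 2010.
The cylinders are cast: Jan 24, 2010.
The cylinders are demolded: Jan 24, 2010 + 67 days = Apr 1, 2010.
The 28-day compressive test is run: Apr 1, 2010 + 75 days = Jun 15, 2010.
Comparing: the final strength report is issued on Jun 30, 2010 vs the 28-day compressive test is run on Jun 15, 2010. Earlier: the 28-day compressive test is run.

The 28-day compressive test is run — Jun 15, 2010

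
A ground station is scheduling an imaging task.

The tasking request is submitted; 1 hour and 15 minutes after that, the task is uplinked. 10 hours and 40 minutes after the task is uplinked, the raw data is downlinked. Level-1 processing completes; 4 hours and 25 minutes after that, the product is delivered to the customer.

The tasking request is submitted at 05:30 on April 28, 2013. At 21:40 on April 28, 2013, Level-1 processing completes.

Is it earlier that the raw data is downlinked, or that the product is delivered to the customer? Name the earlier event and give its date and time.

The raw data is downlinked — 17:25 on April 28, 2013

The tasking request is submitted: 05:30 Apr 28, 2013.
The task is uplinked: 05:30 Apr 28, 2013 + 1h15m = 06:45 Apr 28, 2013.
The raw data is downlinked: 06:45 Apr 28, 2013 + 10h40m = 17:25 Apr 28, 2013.
Level-1 processing completes: 21:40 Apr 28, 2013.
The product is delivered to the customer: 21:40 Apr 28, 2013 + 4h25m = 02:05 Apr 29, 2013.
Comparing: the raw data is downlinked at 17:25 Apr 28, 2013 vs the product is delivered to the customer at 02:05 Apr 29, 2013. Earlier: the raw data is downlinked.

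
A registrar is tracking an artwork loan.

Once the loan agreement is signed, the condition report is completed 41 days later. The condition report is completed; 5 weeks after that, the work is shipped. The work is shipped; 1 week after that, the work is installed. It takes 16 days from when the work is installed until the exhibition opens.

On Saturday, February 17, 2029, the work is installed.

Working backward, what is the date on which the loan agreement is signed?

The work is installed: Feb 17, 2029.
The work is shipped: Feb 17, 2029 − 1 week = Feb 10, 2029.
The condition report is completed: Feb 10, 2029 − 5 weeks = Jan 6, 2029.
The loan agreement is signed: Jan 6, 2029 − 41 days = Nov 26, 2028.

Sunday, November 26, 2028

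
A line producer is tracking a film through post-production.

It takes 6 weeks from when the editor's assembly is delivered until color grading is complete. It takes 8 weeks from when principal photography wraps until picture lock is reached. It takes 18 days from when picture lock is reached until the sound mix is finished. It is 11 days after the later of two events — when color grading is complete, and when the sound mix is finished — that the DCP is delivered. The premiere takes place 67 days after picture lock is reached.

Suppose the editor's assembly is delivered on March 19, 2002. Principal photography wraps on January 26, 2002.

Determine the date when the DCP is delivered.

The editor's assembly is delivered: Mar 19, 2002.
Color grading is complete: Mar 19, 2002 + 6 weeks = Apr 30, 2002.
Principal photography wraps: Jan 26, 2002.
Picture lock is reached: Jan 26, 2002 + 8 weeks = Mar 23, 2002.
The sound mix is finished: Mar 23, 2002 + 18 days = Apr 10, 2002.
Both prerequisites met — color grading is complete (Apr 30, 2002), the sound mix is finished (Apr 10, 2002); the later is Apr 30, 2002.
The DCP is delivered: Apr 30, 2002 + 11 days = May 11, 2002.

May 11, 2002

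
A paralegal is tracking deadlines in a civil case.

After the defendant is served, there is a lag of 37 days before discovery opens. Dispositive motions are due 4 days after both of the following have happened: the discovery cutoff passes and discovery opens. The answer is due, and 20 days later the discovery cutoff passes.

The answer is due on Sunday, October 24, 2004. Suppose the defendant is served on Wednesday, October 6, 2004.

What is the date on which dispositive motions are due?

Wednesday, November 17, 2004

The answer is due: Oct 24, 2004.
The discovery cutoff passes: Oct 24, 2004 + 20 days = Nov 13, 2004.
The defendant is served: Oct 6, 2004.
Discovery opens: Oct 6, 2004 + 37 days = Nov 12, 2004.
Both prerequisites met — the discovery cutoff passes (Nov 13, 2004), discovery opens (Nov 12, 2004); the later is Nov 13, 2004.
Dispositive motions are due: Nov 13, 2004 + 4 days = Nov 17, 2004.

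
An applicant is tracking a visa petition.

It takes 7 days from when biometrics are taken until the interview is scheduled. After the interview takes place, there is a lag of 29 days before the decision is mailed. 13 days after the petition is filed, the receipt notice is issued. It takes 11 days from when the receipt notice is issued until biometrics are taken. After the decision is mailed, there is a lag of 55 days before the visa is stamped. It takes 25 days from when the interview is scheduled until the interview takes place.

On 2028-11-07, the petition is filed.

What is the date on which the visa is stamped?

The petition is filed: Nov 7, 2028.
The receipt notice is issued: Nov 7, 2028 + 13 days = Nov 20, 2028.
Biometrics are taken: Nov 20, 2028 + 11 days = Dec 1, 2028.
The interview is scheduled: Dec 1, 2028 + 7 days = Dec 8, 2028.
The interview takes place: Dec 8, 2028 + 25 days = Jan 2, 2029.
The decision is mailed: Jan 2, 2029 + 29 days = Jan 31, 2029.
The visa is stamped: Jan 31, 2029 + 55 days = Mar 27, 2029.

2029-03-27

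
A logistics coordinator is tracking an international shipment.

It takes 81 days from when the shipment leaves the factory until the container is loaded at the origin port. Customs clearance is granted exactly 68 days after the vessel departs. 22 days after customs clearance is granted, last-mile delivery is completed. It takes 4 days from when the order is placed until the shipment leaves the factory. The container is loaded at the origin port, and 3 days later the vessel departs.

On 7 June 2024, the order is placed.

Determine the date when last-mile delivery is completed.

The order is placed: Jun 7, 2024.
The shipment leaves the factory: Jun 7, 2024 + 4 days = Jun 11, 2024.
The container is loaded at the origin port: Jun 11, 2024 + 81 days = Aug 31, 2024.
The vessel departs: Aug 31, 2024 + 3 days = Sep 3, 2024.
Customs clearance is granted: Sep 3, 2024 + 68 days = Nov 10, 2024.
Last-mile delivery is completed: Nov 10, 2024 + 22 days = Dec 2, 2024.

2 December 2024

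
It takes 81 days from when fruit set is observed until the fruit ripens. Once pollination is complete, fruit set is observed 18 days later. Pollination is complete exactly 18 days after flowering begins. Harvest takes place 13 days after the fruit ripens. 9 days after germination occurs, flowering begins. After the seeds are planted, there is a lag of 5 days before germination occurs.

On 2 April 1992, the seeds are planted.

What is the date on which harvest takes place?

The seeds are planted: Apr 2, 1992.
Germination occurs: Apr 2, 1992 + 5 days = Apr 7, 1992.
Flowering begins: Apr 7, 1992 + 9 days = Apr 16, 1992.
Pollination is complete: Apr 16, 1992 + 18 days = May 4, 1992.
Fruit set is observed: May 4, 1992 + 18 days = May 22, 1992.
The fruit ripens: May 22, 1992 + 81 days = Aug 11, 1992.
Harvest takes place: Aug 11, 1992 + 13 days = Aug 24, 1992.

24 August 1992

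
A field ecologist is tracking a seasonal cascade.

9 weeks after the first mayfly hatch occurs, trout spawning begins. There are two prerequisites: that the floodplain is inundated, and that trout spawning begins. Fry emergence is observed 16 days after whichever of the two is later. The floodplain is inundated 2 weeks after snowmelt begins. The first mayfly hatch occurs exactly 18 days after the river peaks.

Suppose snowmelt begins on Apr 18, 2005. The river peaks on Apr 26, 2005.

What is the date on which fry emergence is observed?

Snowmelt begins: Apr 18, 2005.
The floodplain is inundated: Apr 18, 2005 + 2 weeks = May 2, 2005.
The river peaks: Apr 26, 2005.
The first mayfly hatch occurs: Apr 26, 2005 + 18 days = May 14, 2005.
Trout spawning begins: May 14, 2005 + 9 weeks = Jul 16, 2005.
Both prerequisites met — the floodplain is inundated (May 2, 2005), trout spawning begins (Jul 16, 2005); the later is Jul 16, 2005.
Fry emergence is observed: Jul 16, 2005 + 16 days = Aug 1, 2005.

Aug 1, 2005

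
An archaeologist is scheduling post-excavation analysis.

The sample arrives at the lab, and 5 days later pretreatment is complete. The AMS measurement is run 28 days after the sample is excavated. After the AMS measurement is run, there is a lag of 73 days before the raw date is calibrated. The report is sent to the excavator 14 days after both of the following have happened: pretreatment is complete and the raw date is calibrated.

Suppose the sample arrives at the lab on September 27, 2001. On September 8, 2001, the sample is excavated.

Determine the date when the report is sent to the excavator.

January 1, 2002

The sample arrives at the lab: Sep 27, 2001.
Pretreatment is complete: Sep 27, 2001 + 5 days = Oct 2, 2001.
The sample is excavated: Sep 8, 2001.
The AMS measurement is run: Sep 8, 2001 + 28 days = Oct 6, 2001.
The raw date is calibrated: Oct 6, 2001 + 73 days = Dec 18, 2001.
Both prerequisites met — pretreatment is complete (Oct 2, 2001), the raw date is calibrated (Dec 18, 2001); the later is Dec 18, 2001.
The report is sent to the excavator: Dec 18, 2001 + 14 days = Jan 1, 2002.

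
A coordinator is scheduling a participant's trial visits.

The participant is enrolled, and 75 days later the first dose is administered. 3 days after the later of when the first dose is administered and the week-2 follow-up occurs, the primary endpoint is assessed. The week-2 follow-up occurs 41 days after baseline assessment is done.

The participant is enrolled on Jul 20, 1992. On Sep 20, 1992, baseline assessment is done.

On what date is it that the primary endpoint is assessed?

Nov 3, 1992

The participant is enrolled: Jul 20, 1992.
The first dose is administered: Jul 20, 1992 + 75 days = Oct 3, 1992.
Baseline assessment is done: Sep 20, 1992.
The week-2 follow-up occurs: Sep 20, 1992 + 41 days = Oct 31, 1992.
Both prerequisites met — the first dose is administered (Oct 3, 1992), the week-2 follow-up occurs (Oct 31, 1992); the later is Oct 31, 1992.
The primary endpoint is assessed: Oct 31, 1992 + 3 days = Nov 3, 1992.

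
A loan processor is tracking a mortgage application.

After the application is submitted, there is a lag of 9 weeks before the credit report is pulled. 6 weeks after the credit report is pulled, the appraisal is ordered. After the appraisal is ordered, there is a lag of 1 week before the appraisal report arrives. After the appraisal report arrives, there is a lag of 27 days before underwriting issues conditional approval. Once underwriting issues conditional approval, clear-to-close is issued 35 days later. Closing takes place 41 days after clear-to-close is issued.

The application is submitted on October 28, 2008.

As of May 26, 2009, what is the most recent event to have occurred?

Clear-to-close is issued

The application is submitted: Oct 28, 2008.
The credit report is pulled: Oct 28, 2008 + 9 weeks = Dec 30, 2008.
The appraisal is ordered: Dec 30, 2008 + 6 weeks = Feb 10, 2009.
The appraisal report arrives: Feb 10, 2009 + 1 week = Feb 17, 2009.
Underwriting issues conditional approval: Feb 17, 2009 + 27 days = Mar 16, 2009.
Clear-to-close is issued: Mar 16, 2009 + 35 days = Apr 20, 2009.
Closing takes place: Apr 20, 2009 + 41 days = May 31, 2009.
May 26, 2009 falls between when clear-to-close is issued (Apr 20, 2009) and when closing takes place (May 31, 2009).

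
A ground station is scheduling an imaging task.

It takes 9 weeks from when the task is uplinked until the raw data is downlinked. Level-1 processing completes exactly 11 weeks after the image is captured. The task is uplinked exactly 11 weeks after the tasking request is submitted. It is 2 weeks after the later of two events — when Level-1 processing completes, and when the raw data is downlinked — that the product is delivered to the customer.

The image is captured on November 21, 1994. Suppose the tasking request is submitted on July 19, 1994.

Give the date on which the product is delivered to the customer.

The image is captured: Nov 21, 1994.
Level-1 processing completes: Nov 21, 1994 + 11 weeks = Feb 6, 1995.
The tasking request is submitted: Jul 19, 1994.
The task is uplinked: Jul 19, 1994 + 11 weeks = Oct 4, 1994.
The raw data is downlinked: Oct 4, 1994 + 9 weeks = Dec 6, 1994.
Both prerequisites met — Level-1 processing completes (Feb 6, 1995), the raw data is downlinked (Dec 6, 1994); the later is Feb 6, 1995.
The product is delivered to the customer: Feb 6, 1995 + 2 weeks = Feb 20, 1995.

February 20, 1995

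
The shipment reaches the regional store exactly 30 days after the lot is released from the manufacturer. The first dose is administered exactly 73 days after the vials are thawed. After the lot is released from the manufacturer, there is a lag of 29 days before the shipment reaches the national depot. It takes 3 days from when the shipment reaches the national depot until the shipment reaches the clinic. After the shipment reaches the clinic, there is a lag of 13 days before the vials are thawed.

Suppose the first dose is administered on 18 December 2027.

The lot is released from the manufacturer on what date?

22 August 2027

The first dose is administered: Dec 18, 2027.
The vials are thawed: Dec 18, 2027 − 73 days = Oct 6, 2027.
The shipment reaches the clinic: Oct 6, 2027 − 13 days = Sep 23, 2027.
The shipment reaches the national depot: Sep 23, 2027 − 3 days = Sep 20, 2027.
The lot is released from the manufacturer: Sep 20, 2027 − 29 days = Aug 22, 2027.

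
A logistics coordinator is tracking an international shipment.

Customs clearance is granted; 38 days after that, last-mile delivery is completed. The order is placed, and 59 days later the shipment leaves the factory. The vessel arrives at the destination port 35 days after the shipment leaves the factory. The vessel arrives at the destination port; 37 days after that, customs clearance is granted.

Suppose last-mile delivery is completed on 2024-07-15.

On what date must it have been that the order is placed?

Last-mile delivery is completed: Jul 15, 2024.
Customs clearance is granted: Jul 15, 2024 − 38 days = Jun 7, 2024.
The vessel arrives at the destination port: Jun 7, 2024 − 37 days = May 1, 2024.
The shipment leaves the factory: May 1, 2024 − 35 days = Mar 27, 2024.
The order is placed: Mar 27, 2024 − 59 days = Jan 28, 2024.

2024-01-28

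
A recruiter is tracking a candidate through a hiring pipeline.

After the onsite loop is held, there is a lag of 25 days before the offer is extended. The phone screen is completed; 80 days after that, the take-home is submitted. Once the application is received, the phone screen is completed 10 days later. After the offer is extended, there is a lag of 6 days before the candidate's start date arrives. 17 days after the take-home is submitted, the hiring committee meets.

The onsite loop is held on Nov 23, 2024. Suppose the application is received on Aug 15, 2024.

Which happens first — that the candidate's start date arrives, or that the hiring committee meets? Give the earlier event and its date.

The hiring committee meets — Nov 30, 2024

The onsite loop is held: Nov 23, 2024.
The offer is extended: Nov 23, 2024 + 25 days = Dec 18, 2024.
The candidate's start date arrives: Dec 18, 2024 + 6 days = Dec 24, 2024.
The application is received: Aug 15, 2024.
The phone screen is completed: Aug 15, 2024 + 10 days = Aug 25, 2024.
The take-home is submitted: Aug 25, 2024 + 80 days = Nov 13, 2024.
The hiring committee meets: Nov 13, 2024 + 17 days = Nov 30, 2024.
Comparing: the candidate's start date arrives on Dec 24, 2024 vs the hiring committee meets on Nov 30, 2024. Earlier: the hiring committee meets.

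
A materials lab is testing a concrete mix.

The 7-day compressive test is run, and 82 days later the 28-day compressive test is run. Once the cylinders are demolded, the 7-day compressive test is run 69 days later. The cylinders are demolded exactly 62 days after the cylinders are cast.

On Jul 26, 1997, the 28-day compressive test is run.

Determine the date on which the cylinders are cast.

Dec 25, 1996

The 28-day compressive test is run: Jul 26, 1997.
The 7-day compressive test is run: Jul 26, 1997 − 82 days = May 5, 1997.
The cylinders are demolded: May 5, 1997 − 69 days = Feb 25, 1997.
The cylinders are cast: Feb 25, 1997 − 62 days = Dec 25, 1996.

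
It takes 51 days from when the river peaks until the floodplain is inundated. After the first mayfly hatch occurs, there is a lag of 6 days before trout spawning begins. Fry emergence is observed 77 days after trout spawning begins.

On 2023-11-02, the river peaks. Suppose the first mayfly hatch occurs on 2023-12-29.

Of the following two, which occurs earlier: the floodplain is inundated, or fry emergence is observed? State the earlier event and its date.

The river peaks: Nov 2, 2023.
The floodplain is inundated: Nov 2, 2023 + 51 days = Dec 23, 2023.
The first mayfly hatch occurs: Dec 29, 2023.
Trout spawning begins: Dec 29, 2023 + 6 days = Jan 4, 2024.
Fry emergence is observed: Jan 4, 2024 + 77 days = Mar 21, 2024.
Comparing: the floodplain is inundated on Dec 23, 2023 vs fry emergence is observed on Mar 21, 2024. Earlier: the floodplain is inundated.

The floodplain is inundated — 2023-12-23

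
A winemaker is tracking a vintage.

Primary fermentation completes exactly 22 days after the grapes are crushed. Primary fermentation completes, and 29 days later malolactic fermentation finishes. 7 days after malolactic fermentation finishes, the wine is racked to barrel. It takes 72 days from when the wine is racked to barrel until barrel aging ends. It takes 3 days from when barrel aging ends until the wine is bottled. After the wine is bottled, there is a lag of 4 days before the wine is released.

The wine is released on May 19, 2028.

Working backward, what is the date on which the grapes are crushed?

The wine is released: May 19, 2028.
The wine is bottled: May 19, 2028 − 4 days = May 15, 2028.
Barrel aging ends: May 15, 2028 − 3 days = May 12, 2028.
The wine is racked to barrel: May 12, 2028 − 72 days = Mar 1, 2028.
Malolactic fermentation finishes: Mar 1, 2028 − 7 days = Feb 23, 2028.
Primary fermentation completes: Feb 23, 2028 − 29 days = Jan 25, 2028.
The grapes are crushed: Jan 25, 2028 − 22 days = Jan 3, 2028.

Jan 3, 2028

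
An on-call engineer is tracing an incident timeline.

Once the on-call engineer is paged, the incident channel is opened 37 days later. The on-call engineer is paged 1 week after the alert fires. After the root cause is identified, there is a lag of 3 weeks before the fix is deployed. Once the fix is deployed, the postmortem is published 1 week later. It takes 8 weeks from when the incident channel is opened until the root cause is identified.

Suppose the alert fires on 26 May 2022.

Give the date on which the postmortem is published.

1 October 2022

The alert fires: May 26, 2022.
The on-call engineer is paged: May 26, 2022 + 1 week = Jun 2, 2022.
The incident channel is opened: Jun 2, 2022 + 37 days = Jul 9, 2022.
The root cause is identified: Jul 9, 2022 + 8 weeks = Sep 3, 2022.
The fix is deployed: Sep 3, 2022 + 3 weeks = Sep 24, 2022.
The postmortem is published: Sep 24, 2022 + 1 week = Oct 1, 2022.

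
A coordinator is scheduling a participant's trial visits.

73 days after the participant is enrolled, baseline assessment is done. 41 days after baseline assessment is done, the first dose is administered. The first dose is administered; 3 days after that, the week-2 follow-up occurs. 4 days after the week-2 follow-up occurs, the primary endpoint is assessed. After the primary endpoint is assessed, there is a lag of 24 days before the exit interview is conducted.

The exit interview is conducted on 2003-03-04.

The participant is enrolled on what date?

The exit interview is conducted: Mar 4, 2003.
The primary endpoint is assessed: Mar 4, 2003 − 24 days = Feb 8, 2003.
The week-2 follow-up occurs: Feb 8, 2003 − 4 days = Feb 4, 2003.
The first dose is administered: Feb 4, 2003 − 3 days = Feb 1, 2003.
Baseline assessment is done: Feb 1, 2003 − 41 days = Dec 22, 2002.
The participant is enrolled: Dec 22, 2002 − 73 days = Oct 10, 2002.

2002-10-10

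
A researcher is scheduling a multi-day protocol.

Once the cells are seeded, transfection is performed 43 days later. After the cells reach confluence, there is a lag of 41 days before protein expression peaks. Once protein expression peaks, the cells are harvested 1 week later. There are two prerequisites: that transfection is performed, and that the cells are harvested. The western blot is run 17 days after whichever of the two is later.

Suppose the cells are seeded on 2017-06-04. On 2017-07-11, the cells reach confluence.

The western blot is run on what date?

The cells are seeded: Jun 4, 2017.
Transfection is performed: Jun 4, 2017 + 43 days = Jul 17, 2017.
The cells reach confluence: Jul 11, 2017.
Protein expression peaks: Jul 11, 2017 + 41 days = Aug 21, 2017.
The cells are harvested: Aug 21, 2017 + 1 week = Aug 28, 2017.
Both prerequisites met — transfection is performed (Jul 17, 2017), the cells are harvested (Aug 28, 2017); the later is Aug 28, 2017.
The western blot is run: Aug 28, 2017 + 17 days = Sep 14, 2017.

2017-09-14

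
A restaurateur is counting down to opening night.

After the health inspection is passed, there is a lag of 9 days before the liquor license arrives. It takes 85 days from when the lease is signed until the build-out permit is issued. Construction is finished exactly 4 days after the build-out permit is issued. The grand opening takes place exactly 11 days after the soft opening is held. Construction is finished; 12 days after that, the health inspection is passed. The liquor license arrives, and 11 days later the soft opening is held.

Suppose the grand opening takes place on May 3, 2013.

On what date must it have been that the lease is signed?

The grand opening takes place: May 3, 2013.
The soft opening is held: May 3, 2013 − 11 days = Apr 22, 2013.
The liquor license arrives: Apr 22, 2013 − 11 days = Apr 11, 2013.
The health inspection is passed: Apr 11, 2013 − 9 days = Apr 2, 2013.
Construction is finished: Apr 2, 2013 − 12 days = Mar 21, 2013.
The build-out permit is issued: Mar 21, 2013 − 4 days = Mar 17, 2013.
The lease is signed: Mar 17, 2013 − 85 days = Dec 22, 2012.

December 22, 2012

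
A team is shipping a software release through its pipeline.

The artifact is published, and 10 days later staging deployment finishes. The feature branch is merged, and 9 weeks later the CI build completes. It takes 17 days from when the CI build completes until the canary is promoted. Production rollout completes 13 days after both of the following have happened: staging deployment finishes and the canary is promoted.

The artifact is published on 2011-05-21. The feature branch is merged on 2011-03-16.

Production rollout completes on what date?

2011-06-17

The artifact is published: May 21, 2011.
Staging deployment finishes: May 21, 2011 + 10 days = May 31, 2011.
The feature branch is merged: Mar 16, 2011.
The CI build completes: Mar 16, 2011 + 9 weeks = May 18, 2011.
The canary is promoted: May 18, 2011 + 17 days = Jun 4, 2011.
Both prerequisites met — staging deployment finishes (May 31, 2011), the canary is promoted (Jun 4, 2011); the later is Jun 4, 2011.
Production rollout completes: Jun 4, 2011 + 13 days = Jun 17, 2011.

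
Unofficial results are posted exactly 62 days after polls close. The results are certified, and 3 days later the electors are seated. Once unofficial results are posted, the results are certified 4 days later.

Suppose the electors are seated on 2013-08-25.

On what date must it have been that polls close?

The electors are seated: Aug 25, 2013.
The results are certified: Aug 25, 2013 − 3 days = Aug 22, 2013.
Unofficial results are posted: Aug 22, 2013 − 4 days = Aug 18, 2013.
Polls close: Aug 18, 2013 − 62 days = Jun 17, 2013.

2013-06-17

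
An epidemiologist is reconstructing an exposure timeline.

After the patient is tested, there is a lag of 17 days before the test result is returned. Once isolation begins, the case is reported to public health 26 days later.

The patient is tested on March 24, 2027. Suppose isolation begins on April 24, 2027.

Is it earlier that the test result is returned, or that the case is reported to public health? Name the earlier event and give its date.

The patient is tested: Mar 24, 2027.
The test result is returned: Mar 24, 2027 + 17 days = Apr 10, 2027.
Isolation begins: Apr 24, 2027.
The case is reported to public health: Apr 24, 2027 + 26 days = May 20, 2027.
Comparing: the test result is returned on Apr 10, 2027 vs the case is reported to public health on May 20, 2027. Earlier: the test result is returned.

The test result is returned — April 10, 2027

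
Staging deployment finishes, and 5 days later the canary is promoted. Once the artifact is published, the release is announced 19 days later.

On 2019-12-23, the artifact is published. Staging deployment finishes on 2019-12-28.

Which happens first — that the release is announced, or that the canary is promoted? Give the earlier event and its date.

The artifact is published: Dec 23, 2019.
The release is announced: Dec 23, 2019 + 19 days = Jan 11, 2020.
Staging deployment finishes: Dec 28, 2019.
The canary is promoted: Dec 28, 2019 + 5 days = Jan 2, 2020.
Comparing: the release is announced on Jan 11, 2020 vs the canary is promoted on Jan 2, 2020. Earlier: the canary is promoted.

The canary is promoted — 2020-01-02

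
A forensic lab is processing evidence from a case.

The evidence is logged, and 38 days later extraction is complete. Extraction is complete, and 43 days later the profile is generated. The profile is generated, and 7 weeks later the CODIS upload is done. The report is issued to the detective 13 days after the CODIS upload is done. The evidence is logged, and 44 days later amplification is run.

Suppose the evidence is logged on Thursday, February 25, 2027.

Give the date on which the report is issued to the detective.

Sunday, July 18, 2027

The evidence is logged: Feb 25, 2027.
Extraction is complete: Feb 25, 2027 + 38 days = Apr 4, 2027.
The profile is generated: Apr 4, 2027 + 43 days = May 17, 2027.
The CODIS upload is done: May 17, 2027 + 7 weeks = Jul 5, 2027.
The report is issued to the detective: Jul 5, 2027 + 13 days = Jul 18, 2027.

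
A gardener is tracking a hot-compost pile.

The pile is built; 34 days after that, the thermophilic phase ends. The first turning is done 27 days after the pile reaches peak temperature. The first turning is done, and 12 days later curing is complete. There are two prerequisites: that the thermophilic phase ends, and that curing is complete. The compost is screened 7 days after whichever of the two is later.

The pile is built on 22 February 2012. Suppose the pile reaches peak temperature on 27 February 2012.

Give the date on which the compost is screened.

The pile is built: Feb 22, 2012.
The thermophilic phase ends: Feb 22, 2012 + 34 days = Mar 27, 2012.
The pile reaches peak temperature: Feb 27, 2012.
The first turning is done: Feb 27, 2012 + 27 days = Mar 25, 2012.
Curing is complete: Mar 25, 2012 + 12 days = Apr 6, 2012.
Both prerequisites met — the thermophilic phase ends (Mar 27, 2012), curing is complete (Apr 6, 2012); the later is Apr 6, 2012.
The compost is screened: Apr 6, 2012 + 7 days = Apr 13, 2012.

13 April 2012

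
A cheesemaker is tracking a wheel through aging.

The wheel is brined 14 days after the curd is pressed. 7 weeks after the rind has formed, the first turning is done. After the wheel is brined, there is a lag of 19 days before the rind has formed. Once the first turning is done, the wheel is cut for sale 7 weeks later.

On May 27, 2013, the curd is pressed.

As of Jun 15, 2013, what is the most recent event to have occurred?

The wheel is brined

The curd is pressed: May 27, 2013.
The wheel is brined: May 27, 2013 + 14 days = Jun 10, 2013.
The rind has formed: Jun 10, 2013 + 19 days = Jun 29, 2013.
The first turning is done: Jun 29, 2013 + 7 weeks = Aug 17, 2013.
The wheel is cut for sale: Aug 17, 2013 + 7 weeks = Oct 5, 2013.
Jun 15, 2013 falls between when the wheel is brined (Jun 10, 2013) and when the rind has formed (Jun 29, 2013).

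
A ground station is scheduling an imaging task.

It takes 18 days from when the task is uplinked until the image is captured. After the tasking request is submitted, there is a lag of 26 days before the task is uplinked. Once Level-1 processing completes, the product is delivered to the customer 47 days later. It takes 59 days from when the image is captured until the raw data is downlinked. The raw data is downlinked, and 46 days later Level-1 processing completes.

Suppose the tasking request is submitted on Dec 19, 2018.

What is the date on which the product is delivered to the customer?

Jul 3, 2019

The tasking request is submitted: Dec 19, 2018.
The task is uplinked: Dec 19, 2018 + 26 days = Jan 14, 2019.
The image is captured: Jan 14, 2019 + 18 days = Feb 1, 2019.
The raw data is downlinked: Feb 1, 2019 + 59 days = Apr 1, 2019.
Level-1 processing completes: Apr 1, 2019 + 46 days = May 17, 2019.
The product is delivered to the customer: May 17, 2019 + 47 days = Jul 3, 2019.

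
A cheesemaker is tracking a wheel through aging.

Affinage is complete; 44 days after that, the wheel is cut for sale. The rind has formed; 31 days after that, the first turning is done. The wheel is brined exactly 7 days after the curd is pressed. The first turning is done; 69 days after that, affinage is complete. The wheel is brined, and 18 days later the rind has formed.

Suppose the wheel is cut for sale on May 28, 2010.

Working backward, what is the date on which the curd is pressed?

The wheel is cut for sale: May 28, 2010.
Affinage is complete: May 28, 2010 − 44 days = Apr 14, 2010.
The first turning is done: Apr 14, 2010 − 69 days = Feb 4, 2010.
The rind has formed: Feb 4, 2010 − 31 days = Jan 4, 2010.
The wheel is brined: Jan 4, 2010 − 18 days = Dec 17, 2009.
The curd is pressed: Dec 17, 2009 − 7 days = Dec 10, 2009.

Dec 10, 2009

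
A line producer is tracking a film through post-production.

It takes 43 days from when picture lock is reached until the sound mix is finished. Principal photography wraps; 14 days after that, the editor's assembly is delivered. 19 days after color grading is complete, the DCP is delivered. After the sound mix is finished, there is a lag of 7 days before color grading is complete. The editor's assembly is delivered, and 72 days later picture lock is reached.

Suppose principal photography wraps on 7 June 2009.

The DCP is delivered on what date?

9 November 2009

Principal photography wraps: Jun 7, 2009.
The editor's assembly is delivered: Jun 7, 2009 + 14 days = Jun 21, 2009.
Picture lock is reached: Jun 21, 2009 + 72 days = Sep 1, 2009.
The sound mix is finished: Sep 1, 2009 + 43 days = Oct 14, 2009.
Color grading is complete: Oct 14, 2009 + 7 days = Oct 21, 2009.
The DCP is delivered: Oct 21, 2009 + 19 days = Nov 9, 2009.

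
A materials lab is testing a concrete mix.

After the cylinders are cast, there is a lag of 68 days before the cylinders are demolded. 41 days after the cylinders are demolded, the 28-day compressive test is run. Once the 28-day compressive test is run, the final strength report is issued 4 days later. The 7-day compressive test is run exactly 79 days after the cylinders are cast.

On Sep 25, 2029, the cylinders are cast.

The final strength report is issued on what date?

The cylinders are cast: Sep 25, 2029.
The cylinders are demolded: Sep 25, 2029 + 68 days = Dec 2, 2029.
The 28-day compressive test is run: Dec 2, 2029 + 41 days = Jan 12, 2030.
The final strength report is issued: Jan 12, 2030 + 4 days = Jan 16, 2030.

Jan 16, 2030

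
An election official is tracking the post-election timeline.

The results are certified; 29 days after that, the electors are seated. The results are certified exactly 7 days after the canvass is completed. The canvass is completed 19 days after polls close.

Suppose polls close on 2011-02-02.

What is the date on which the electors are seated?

Polls close: Feb 2, 2011.
The canvass is completed: Feb 2, 2011 + 19 days = Feb 21, 2011.
The results are certified: Feb 21, 2011 + 7 days = Feb 28, 2011.
The electors are seated: Feb 28, 2011 + 29 days = Mar 29, 2011.

2011-03-29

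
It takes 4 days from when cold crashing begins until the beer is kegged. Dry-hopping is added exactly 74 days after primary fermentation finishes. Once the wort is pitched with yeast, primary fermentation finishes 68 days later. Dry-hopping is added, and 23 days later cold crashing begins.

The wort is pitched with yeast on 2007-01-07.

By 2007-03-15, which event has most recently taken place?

The wort is pitched with yeast

The wort is pitched with yeast: Jan 7, 2007.
Primary fermentation finishes: Jan 7, 2007 + 68 days = Mar 16, 2007.
Dry-hopping is added: Mar 16, 2007 + 74 days = May 29, 2007.
Cold crashing begins: May 29, 2007 + 23 days = Jun 21, 2007.
The beer is kegged: Jun 21, 2007 + 4 days = Jun 25, 2007.
Mar 15, 2007 falls between when the wort is pitched with yeast (Jan 7, 2007) and when primary fermentation finishes (Mar 16, 2007).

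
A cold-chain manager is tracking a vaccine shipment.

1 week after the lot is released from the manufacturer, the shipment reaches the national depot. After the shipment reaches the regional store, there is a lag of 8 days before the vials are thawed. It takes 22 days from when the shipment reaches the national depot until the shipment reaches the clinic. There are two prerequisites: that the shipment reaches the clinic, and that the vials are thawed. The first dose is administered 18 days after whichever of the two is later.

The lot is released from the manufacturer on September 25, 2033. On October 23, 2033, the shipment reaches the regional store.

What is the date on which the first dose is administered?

November 18, 2033

The lot is released from the manufacturer: Sep 25, 2033.
The shipment reaches the national depot: Sep 25, 2033 + 1 week = Oct 2, 2033.
The shipment reaches the clinic: Oct 2, 2033 + 22 days = Oct 24, 2033.
The shipment reaches the regional store: Oct 23, 2033.
The vials are thawed: Oct 23, 2033 + 8 days = Oct 31, 2033.
Both prerequisites met — the shipment reaches the clinic (Oct 24, 2033), the vials are thawed (Oct 31, 2033); the later is Oct 31, 2033.
The first dose is administered: Oct 31, 2033 + 18 days = Nov 18, 2033.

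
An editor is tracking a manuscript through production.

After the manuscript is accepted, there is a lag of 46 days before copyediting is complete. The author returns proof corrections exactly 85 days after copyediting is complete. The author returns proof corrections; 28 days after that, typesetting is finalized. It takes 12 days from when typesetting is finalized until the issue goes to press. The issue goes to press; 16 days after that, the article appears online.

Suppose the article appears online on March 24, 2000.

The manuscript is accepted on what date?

The article appears online: Mar 24, 2000.
The issue goes to press: Mar 24, 2000 − 16 days = Mar 8, 2000.
Typesetting is finalized: Mar 8, 2000 − 12 days = Feb 25, 2000.
The author returns proof corrections: Feb 25, 2000 − 28 days = Jan 28, 2000.
Copyediting is complete: Jan 28, 2000 − 85 days = Nov 4, 1999.
The manuscript is accepted: Nov 4, 1999 − 46 days = Sep 19, 1999.

September 19, 1999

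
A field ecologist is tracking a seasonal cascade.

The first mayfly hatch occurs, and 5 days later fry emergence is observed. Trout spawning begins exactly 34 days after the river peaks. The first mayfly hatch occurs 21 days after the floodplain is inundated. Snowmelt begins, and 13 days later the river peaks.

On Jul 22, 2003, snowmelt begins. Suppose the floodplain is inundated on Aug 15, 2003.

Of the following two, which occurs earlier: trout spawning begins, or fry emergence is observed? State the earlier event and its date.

Snowmelt begins: Jul 22, 2003.
The river peaks: Jul 22, 2003 + 13 days = Aug 4, 2003.
Trout spawning begins: Aug 4, 2003 + 34 days = Sep 7, 2003.
The floodplain is inundated: Aug 15, 2003.
The first mayfly hatch occurs: Aug 15, 2003 + 21 days = Sep 5, 2003.
Fry emergence is observed: Sep 5, 2003 + 5 days = Sep 10, 2003.
Comparing: trout spawning begins on Sep 7, 2003 vs fry emergence is observed on Sep 10, 2003. Earlier: trout spawning begins.

Trout spawning begins — Sep 7, 2003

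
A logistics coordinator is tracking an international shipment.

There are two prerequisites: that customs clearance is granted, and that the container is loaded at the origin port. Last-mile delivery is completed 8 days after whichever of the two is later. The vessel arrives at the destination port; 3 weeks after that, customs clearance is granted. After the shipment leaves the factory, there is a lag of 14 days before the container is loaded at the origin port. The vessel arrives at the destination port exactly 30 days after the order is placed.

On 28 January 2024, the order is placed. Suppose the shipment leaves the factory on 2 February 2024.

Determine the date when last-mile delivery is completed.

The order is placed: Jan 28, 2024.
The vessel arrives at the destination port: Jan 28, 2024 + 30 days = Feb 27, 2024.
Customs clearance is granted: Feb 27, 2024 + 3 weeks = Mar 19, 2024.
The shipment leaves the factory: Feb 2, 2024.
The container is loaded at the origin port: Feb 2, 2024 + 14 days = Feb 16, 2024.
Both prerequisites met — customs clearance is granted (Mar 19, 2024), the container is loaded at the origin port (Feb 16, 2024); the later is Mar 19, 2024.
Last-mile delivery is completed: Mar 19, 2024 + 8 days = Mar 27, 2024.

27 March 2024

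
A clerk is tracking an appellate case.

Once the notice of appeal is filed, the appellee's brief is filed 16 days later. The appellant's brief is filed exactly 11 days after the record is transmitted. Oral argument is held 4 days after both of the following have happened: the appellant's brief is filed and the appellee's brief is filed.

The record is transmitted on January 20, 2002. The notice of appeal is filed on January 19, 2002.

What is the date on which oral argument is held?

The record is transmitted: Jan 20, 2002.
The appellant's brief is filed: Jan 20, 2002 + 11 days = Jan 31, 2002.
The notice of appeal is filed: Jan 19, 2002.
The appellee's brief is filed: Jan 19, 2002 + 16 days = Feb 4, 2002.
Both prerequisites met — the appellant's brief is filed (Jan 31, 2002), the appellee's brief is filed (Feb 4, 2002); the later is Feb 4, 2002.
Oral argument is held: Feb 4, 2002 + 4 days = Feb 8, 2002.

February 8, 2002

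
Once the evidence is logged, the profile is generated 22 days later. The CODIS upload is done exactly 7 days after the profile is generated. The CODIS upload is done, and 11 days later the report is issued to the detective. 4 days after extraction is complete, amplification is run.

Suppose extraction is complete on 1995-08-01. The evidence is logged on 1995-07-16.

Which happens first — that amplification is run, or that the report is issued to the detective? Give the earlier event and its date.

Extraction is complete: Aug 1, 1995.
Amplification is run: Aug 1, 1995 + 4 days = Aug 5, 1995.
The evidence is logged: Jul 16, 1995.
The profile is generated: Jul 16, 1995 + 22 days = Aug 7, 1995.
The CODIS upload is done: Aug 7, 1995 + 7 days = Aug 14, 1995.
The report is issued to the detective: Aug 14, 1995 + 11 days = Aug 25, 1995.
Comparing: amplification is run on Aug 5, 1995 vs the report is issued to the detective on Aug 25, 1995. Earlier: amplification is run.

Amplification is run — 1995-08-05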